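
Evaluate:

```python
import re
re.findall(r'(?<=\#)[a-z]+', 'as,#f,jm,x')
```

['f']

The lookaround is zero-width — it requires the adjacent text to match without consuming it, so the asserted text isn't part of the match.
Matches: at [4:5] → 'f'.
No capturing groups, so `findall` returns the 1 full match string.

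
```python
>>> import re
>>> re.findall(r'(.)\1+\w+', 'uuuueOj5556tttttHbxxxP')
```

A backreference is literal: `\1` must see the identical characters the first group matched.
Walking the string: at [0:22] match 'uuuueOj5556tttttHbxxxP', group 1 = 'u'.
With a single group, `findall` returns only what that group captured — 1 item.

['u']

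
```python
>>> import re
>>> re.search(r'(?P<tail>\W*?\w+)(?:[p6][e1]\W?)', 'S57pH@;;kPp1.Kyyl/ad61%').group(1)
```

'@;;kP'

This matches zero or more of a non-word character (lazy), then one or more of a word character (captured as 'tail'); then one of [p6], then one of [e1], then optionally a non-word character (non-capturing group).
`re.search` tries every starting position until one works.
The match spans [5:13] → '@;;kPp1.'.
Captured: group 1 = '@;;kP'.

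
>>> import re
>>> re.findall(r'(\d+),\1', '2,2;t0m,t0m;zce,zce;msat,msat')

`\1` is not a pattern — it's the concrete string captured by group 1, re-applied verbatim.
With a single group, `findall` returns only what that group captured — 1 item.

['2']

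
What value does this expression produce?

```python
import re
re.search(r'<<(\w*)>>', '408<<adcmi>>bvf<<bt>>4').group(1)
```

'adcmi'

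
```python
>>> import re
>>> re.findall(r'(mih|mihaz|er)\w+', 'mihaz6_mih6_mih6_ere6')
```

['mih']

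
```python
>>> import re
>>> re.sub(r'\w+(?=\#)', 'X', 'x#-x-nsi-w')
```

'X#-x-nsi-w'

Lookahead/lookbehind check context without consuming it, so the matched span excludes the asserted characters.
`sub` substitutes 'X' at each match site.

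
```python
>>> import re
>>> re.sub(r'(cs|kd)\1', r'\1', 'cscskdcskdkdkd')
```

`\1` has to match the exact text group 1 already captured.
`\1` in the replacement pulls in group 1's text for each match.

'cskdcskdkd'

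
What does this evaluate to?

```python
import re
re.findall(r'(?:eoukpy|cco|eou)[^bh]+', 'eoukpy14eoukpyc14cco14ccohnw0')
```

Walking the string: at [0:25] → 'eoukpy14eoukpyc14cco14cco'.
With no groups in the pattern, `findall` gives back each whole match — 1 here.

['eoukpy14eoukpyc14cco14cco']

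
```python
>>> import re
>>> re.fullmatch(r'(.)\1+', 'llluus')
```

A backreference is literal: `\1` must see the identical characters the first group matched.
`re.fullmatch` requires the pattern to consume the entire string.
Here the pattern can't cover the whole string, so the call returns None.

None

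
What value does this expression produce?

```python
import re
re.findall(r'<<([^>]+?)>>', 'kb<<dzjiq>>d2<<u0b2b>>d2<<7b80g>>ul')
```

['dzjiq', 'u0b2b', '7b80g']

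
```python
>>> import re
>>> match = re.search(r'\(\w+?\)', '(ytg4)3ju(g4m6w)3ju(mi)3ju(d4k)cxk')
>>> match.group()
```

The match spans [0:6] → '(ytg4)'.

'(ytg4)'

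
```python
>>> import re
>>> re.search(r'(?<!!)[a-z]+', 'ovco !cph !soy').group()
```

'ovco'

A negative assertion filters positions out without eating any characters.
Unlike `match`, `search` isn't anchored — it looks for the pattern anywhere in the string.
The match spans [0:4] → 'ovco'.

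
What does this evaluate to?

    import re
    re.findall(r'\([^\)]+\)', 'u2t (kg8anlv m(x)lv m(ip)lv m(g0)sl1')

Since nothing is captured, `findall` lists the 3 matched substrings directly.

['(kg8anlv m(x)', '(ip)', '(g0)']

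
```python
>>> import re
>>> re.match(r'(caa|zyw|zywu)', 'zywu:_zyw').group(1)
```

'zyw'

Alternation tries branches left to right and keeps the first one that lets the overall match succeed at that position.
With `match`, the pattern is implicitly anchored at the beginning.
The match spans [0:3] → 'zyw'.
Captured: group 1 = 'zyw'.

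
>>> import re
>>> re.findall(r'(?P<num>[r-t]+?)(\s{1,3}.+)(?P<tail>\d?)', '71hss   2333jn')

[('ss', '   2333jn', '')]

The pattern matches one or more of a character in [r-t] (lazy) (captured as 'num'); then 1 to 3 of whitespace, then one or more of any character (captured); then optionally a digit (captured as 'tail').
Matches: at [3:14] match 'ss   2333jn', groups = ('ss', '   2333jn', '').
`findall` packs the 3 group values into a tuple for every match.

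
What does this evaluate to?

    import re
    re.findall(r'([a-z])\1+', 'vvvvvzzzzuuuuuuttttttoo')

`\1` has to match the exact text group 1 already captured.
With a single group, `findall` returns only what that group captured — 5 items.

['v', 'z', 'u', 't', 'o']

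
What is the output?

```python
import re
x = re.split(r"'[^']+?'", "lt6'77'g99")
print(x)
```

Matches to split on: at [3:7] → "'77'".
The string is cut at each match, leaving 2 pieces.

['lt6', 'g99']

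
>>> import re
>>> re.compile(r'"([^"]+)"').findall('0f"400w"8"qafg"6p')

['400w', 'qafg']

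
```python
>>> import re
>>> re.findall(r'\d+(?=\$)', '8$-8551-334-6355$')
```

['8', '6355']

Lookahead/lookbehind check context without consuming it, so the matched span excludes the asserted characters.
Scanning left to right: at [0:1] → '8'; at [12:16] → '6355'.
Since nothing is captured, `findall` lists the 2 matched substrings directly.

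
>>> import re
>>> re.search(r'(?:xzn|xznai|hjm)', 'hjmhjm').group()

'hjm'

Unlike `match`, `search` isn't anchored — it looks for the pattern anywhere in the string.
The match spans [0:3] → 'hjm'.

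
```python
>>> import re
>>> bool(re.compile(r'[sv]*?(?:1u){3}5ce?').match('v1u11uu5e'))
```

False

The pattern matches zero or more of one of [sv] (lazy), then the literal '1u' repeated 3 times; then the literal '5c', then optionally the literal 'e'.
`re.match` only tries the pattern at the start of the string.
Here the string doesn't start with a match, so the call returns None, and `bool(None)` is False.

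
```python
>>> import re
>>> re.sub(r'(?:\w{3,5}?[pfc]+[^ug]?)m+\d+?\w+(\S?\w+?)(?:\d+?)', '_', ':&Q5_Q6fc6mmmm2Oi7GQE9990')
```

This matches 3 to 5 of a word character (lazy), then one or more of one of [pfc], then optionally any character except [ug] (non-capturing group); then one or more of a literal 'm'; then one or more of a digit (lazy), then one or more of a word character; then optionally a non-whitespace character, then one or more of a word character (lazy) (captured); then one or more of a digit (lazy) (non-capturing group).
Matches: at [2:25] → 'Q5_Q6fc6mmmm2Oi7GQE9990'.
Every occurrence is swapped for '_'.

':&_'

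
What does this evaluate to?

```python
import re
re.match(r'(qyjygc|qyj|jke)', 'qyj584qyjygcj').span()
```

(0, 3)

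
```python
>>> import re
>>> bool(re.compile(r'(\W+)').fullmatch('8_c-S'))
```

Pattern: one or more of a non-word character (captured).
`re.fullmatch` is like wrapping the pattern in `^…$` (in single-line mode).
Here there's no way to consume every character, so the call returns None, and `bool(None)` is False.

False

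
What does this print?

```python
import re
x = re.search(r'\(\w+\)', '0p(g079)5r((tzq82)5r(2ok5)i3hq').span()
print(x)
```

(2, 8)

`re.search` tries every starting position until one works.
The match spans [2:8] → '(g079)'.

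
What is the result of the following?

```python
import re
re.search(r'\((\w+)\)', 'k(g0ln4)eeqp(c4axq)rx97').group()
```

'(g0ln4)'

Unlike `match`, `search` isn't anchored — it looks for the pattern anywhere in the string.
The match spans [1:8] → '(g0ln4)'.
Captured: group 1 = 'g0ln4'.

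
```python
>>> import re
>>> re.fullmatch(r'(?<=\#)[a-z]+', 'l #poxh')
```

None

The positive lookaround only admits positions where the adjacent text matches; those characters stay outside the span.
`re.fullmatch` requires the pattern to consume the entire string.
Here the pattern can't cover the whole string, so the call returns None.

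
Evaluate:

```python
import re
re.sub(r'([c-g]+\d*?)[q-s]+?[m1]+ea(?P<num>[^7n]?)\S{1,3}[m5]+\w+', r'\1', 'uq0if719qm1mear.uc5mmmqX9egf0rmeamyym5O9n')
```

'uq0if719'

This matches one or more of a character in [c-g], then zero or more of a digit (lazy) (captured); then one or more of a character in [q-s] (lazy), then one or more of one of [m1], then the literal 'ea'; then optionally any character except [7n] (captured as 'num'); then 1 to 3 of a non-whitespace character, then one or more of one of [m5], then one or more of a word character.
The replacement refers to a captured group, so each match is rewritten using its own captured text.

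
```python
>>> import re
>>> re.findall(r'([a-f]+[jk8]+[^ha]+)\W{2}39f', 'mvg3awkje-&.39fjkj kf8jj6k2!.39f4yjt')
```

['fjkj kf8jj6k2']

Pattern: one or more of a character in [a-f], then one or more of one of [jk8], then one or more of any character except [ha] (captured); then exactly 2 of a non-word character, then the literal '39', then a literal 'f'.
Walking the string: at [14:32] match 'fjkj kf8jj6k2!.39f', group 1 = 'fjkj kf8jj6k2'.
Because there's exactly one group, `findall` drops the full match and keeps group 1 from the one hit.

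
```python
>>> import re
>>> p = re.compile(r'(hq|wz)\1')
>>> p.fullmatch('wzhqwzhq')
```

None

`re.fullmatch` requires the pattern to consume the entire string.
Here the pattern can't cover the whole string, so the call returns None.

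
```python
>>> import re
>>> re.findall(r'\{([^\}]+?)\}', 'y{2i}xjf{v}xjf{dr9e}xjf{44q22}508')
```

With a single group, `findall` returns only what that group captured — 4 items.

['2i', 'v', 'dr9e', '44q22']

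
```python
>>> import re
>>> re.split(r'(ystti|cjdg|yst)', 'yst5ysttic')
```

Alternation isn't longest-match — the leftmost alternative that fits at this position is chosen.
Matches to split on: at [0:3] → 'yst'; at [4:9] → 'ystti'.
With a capturing group present, the delimiter's captured portion is kept in the result list.

['', 'yst', '5', 'ystti', 'c']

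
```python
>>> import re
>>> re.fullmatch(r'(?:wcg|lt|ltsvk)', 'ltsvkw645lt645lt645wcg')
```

For `fullmatch`, every character of the input must be accounted for by the pattern.
Here the string isn't matched end-to-end, so the call returns None.

None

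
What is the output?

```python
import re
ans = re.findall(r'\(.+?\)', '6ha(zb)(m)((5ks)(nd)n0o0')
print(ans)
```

Lazy quantifiers expand one character at a time until the remainder of the pattern can match.
Walking the string: at [3:7] → '(zb)'; at [7:10] → '(m)'; at [10:16] → '((5ks)'; at [16:20] → '(nd)'.
Since nothing is captured, `findall` lists the 4 matched substrings directly.

['(zb)', '(m)', '((5ks)', '(nd)']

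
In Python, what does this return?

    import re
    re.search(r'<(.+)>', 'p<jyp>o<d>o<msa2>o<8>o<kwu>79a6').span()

(1, 27)

`re.search` tries every starting position until one works.
The match spans [1:27] → '<jyp>o<d>o<msa2>o<8>o<kwu>'.
Captured: group 1 = 'jyp>o<d>o<msa2>o<8>o<kwu'.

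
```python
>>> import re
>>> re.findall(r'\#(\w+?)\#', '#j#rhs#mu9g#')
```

['j', 'mu9g']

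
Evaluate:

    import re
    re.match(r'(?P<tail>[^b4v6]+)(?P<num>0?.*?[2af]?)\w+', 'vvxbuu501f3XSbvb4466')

None

`match` is anchored at position 0; if the pattern doesn't fit there, it returns None.
Here position 0 doesn't satisfy it, so the call returns None.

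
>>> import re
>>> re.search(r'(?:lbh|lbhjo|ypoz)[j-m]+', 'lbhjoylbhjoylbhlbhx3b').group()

'lbhj'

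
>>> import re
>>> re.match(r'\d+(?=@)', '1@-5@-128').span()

(0, 1)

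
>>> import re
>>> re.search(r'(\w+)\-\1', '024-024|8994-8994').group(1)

'024'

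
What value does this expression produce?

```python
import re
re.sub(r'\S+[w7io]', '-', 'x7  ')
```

'-  '

The pattern matches one or more of a non-whitespace character; then one of [w7io].
Matches: at [0:2] → 'x7'.
Every occurrence is swapped for '-'.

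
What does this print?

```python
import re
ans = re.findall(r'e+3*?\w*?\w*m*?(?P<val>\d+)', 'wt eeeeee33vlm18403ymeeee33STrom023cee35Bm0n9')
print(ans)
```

['9']

One capturing group, so `findall` returns just the captured substring from the one match — 1 in all.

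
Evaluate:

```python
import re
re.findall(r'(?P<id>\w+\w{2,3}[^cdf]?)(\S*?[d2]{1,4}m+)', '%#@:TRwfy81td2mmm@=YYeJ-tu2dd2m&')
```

This matches one or more of a word character, then 2 to 3 of a word character, then optionally any character except [cdf] (captured as 'id'); then zero or more of a non-whitespace character (lazy), then 1 to 4 of one of [d2], then one or more of a literal 'm' (captured).
2 groups means the one result is a tuple of 2 captured strings — 1 here.

[('TRwfy81td2mmm@', '=YYeJ-tu2dd2m')]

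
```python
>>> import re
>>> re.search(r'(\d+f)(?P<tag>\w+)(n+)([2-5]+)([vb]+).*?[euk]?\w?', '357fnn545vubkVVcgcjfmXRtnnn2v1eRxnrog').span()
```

Pattern: one or more of a digit, then the literal 'f' (captured); then one or more of a word character (captured as 'tag'); then one or more of a literal 'n' (captured); then one or more of a character in [2-5] (captured); then one or more of one of [vb] (captured); then zero or more of any character (lazy), then optionally one of [euk], then optionally a word character.
Unlike `match`, `search` isn't anchored — it looks for the pattern anywhere in the string.
The match spans [0:30] → '357fnn545vubkVVcgcjfmXRtnnn2v1'.
Captured: group 1 = '357f', group 2 = 'nn545vubkVVcgcjfmXRtnn', group 3 = 'n', group 4 = '2', group 5 = 'v'.

(0, 30)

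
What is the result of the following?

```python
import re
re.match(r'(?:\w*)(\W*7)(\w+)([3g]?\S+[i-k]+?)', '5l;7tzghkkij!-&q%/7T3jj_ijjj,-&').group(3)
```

Pattern: zero or more of a word character (non-capturing group); then zero or more of a non-word character, then the literal '7' (captured); then one or more of a word character (captured); then optionally one of [3g], then one or more of a non-whitespace character, then one or more of a character in [i-k] (lazy) (captured).
`re.match` won't scan ahead — the pattern has to work from the very first character.
The match spans [0:28] → '5l;7tzghkkij!-&q%/7T3jj_ijjj'.
Captured: group 1 = ';7', group 2 = 'tzghkkij', group 3 = '!-&q%/7T3jj_ijjj'.

'!-&q%/7T3jj_ijjj'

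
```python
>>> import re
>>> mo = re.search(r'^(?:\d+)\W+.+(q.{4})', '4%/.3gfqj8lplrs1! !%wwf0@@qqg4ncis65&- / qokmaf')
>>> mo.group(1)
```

'qokma'

The pattern matches anchored at the start of the string; then one or more of a digit (non-capturing group); then one or more of a non-word character; then one or more of any character; then the literal 'q', then exactly 4 of any character (captured).
`search` walks the string left to right and returns the first match it finds.
The match spans [0:46] → '4%/.3gfqj8lplrs1! !%wwf0@@qqg4ncis65&- / qokma'.
Captured: group 1 = 'qokma'.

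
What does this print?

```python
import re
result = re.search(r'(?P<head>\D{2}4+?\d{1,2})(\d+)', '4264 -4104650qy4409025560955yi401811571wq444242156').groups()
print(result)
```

The match spans [4:13] → ' -4104650'.
Captured: group 1 = ' -410', group 2 = '4650'.

(' -410', '4650')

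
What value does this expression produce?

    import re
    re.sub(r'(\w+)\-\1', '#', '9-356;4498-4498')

'9-356;#'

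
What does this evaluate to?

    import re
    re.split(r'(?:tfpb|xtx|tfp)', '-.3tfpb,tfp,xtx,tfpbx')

Branches in `(...|...)` are attempted left-to-right; the first branch that allows the whole pattern to succeed is taken.
Matches to split on: at [3:7] → 'tfpb'; at [8:11] → 'tfp'; at [12:15] → 'xtx'; at [16:20] → 'tfpb'.
Each match becomes a cut point; 5 segments remain.

['-.3', ',', ',', ',', 'x']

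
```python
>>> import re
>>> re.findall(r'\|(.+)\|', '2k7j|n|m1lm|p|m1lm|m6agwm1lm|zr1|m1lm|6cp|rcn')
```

One capturing group, so `findall` returns just the captured substring from the one match — 1 in all.

['n|m1lm|p|m1lm|m6agwm1lm|zr1|m1lm|6cp']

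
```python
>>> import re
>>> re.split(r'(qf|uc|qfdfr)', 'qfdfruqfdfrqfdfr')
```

['', 'qf', 'dfru', 'qf', 'dfr', 'qf', 'dfr']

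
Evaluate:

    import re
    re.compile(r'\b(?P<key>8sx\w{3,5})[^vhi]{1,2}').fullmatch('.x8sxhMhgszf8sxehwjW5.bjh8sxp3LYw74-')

None

`re.fullmatch` is like wrapping the pattern in `^…$` (in single-line mode).
Here the string isn't matched end-to-end, so the call returns None.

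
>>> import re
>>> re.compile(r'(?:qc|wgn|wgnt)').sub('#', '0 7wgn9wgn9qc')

`sub` substitutes '#' at each match site.

'0 7#9#9#'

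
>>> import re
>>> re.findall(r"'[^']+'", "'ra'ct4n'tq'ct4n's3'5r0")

["'ra'", "'tq'", "'s3'"]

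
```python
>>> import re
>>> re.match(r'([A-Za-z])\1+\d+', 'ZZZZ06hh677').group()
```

'ZZZZ06'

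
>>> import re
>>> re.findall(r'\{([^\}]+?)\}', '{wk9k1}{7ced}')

With a single group, `findall` returns only what that group captured — 2 items.

['wk9k1', '7ced']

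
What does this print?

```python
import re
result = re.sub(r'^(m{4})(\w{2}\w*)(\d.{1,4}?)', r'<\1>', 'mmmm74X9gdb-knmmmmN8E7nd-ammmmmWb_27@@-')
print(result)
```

This matches anchored at the start of the string; then exactly 4 of a literal 'm' (captured); then exactly 2 of a word character, then zero or more of a word character (captured); then a digit, then 1 to 4 of any character (lazy) (captured).
A `+?`/`*?`/`{m,n}?` starts at its minimum and grows only as far as needed for what follows to match.
Matches: at [0:9] → 'mmmm74X9g'.
The replacement refers to a captured group, so each match is rewritten using its own captured text.

<mmmm>db-knmmmmN8E7nd-ammmmmWb_27@@-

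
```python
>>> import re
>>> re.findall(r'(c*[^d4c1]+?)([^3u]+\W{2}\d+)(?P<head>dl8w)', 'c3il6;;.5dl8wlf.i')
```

This matches zero or more of the literal 'c', then one or more of any character except [d4c1] (lazy) (captured); then one or more of any character except [3u], then exactly 2 of a non-word character, then one or more of a digit (captured); then the literal 'dl8', then a literal 'w' (captured as 'head').
A `+?`/`*?`/`{m,n}?` starts at its minimum and grows only as far as needed for what follows to match.
Matches: at [0:13] match 'c3il6;;.5dl8w', groups = ('c3', 'il6;;.5', 'dl8w').
3 groups means the one result is a tuple of 3 captured strings — 1 here.

[('c3', 'il6;;.5', 'dl8w')]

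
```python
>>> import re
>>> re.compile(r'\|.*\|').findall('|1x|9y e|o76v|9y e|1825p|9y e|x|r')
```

Matches: at [0:32] → '|1x|9y e|o76v|9y e|1825p|9y e|x|'.
With no groups in the pattern, `findall` gives back each whole match — 1 here.

['|1x|9y e|o76v|9y e|1825p|9y e|x|']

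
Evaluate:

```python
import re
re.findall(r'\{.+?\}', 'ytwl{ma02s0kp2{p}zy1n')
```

['{ma02s0kp2{p}']

`findall` yields the raw match text (1 of them) because the pattern has no groups.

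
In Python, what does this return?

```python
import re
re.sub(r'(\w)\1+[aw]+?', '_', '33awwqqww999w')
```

After group 1 captures some text, `\1` only succeeds where that same text appears again.
Each match is replaced by '_'.

'_ww_w_'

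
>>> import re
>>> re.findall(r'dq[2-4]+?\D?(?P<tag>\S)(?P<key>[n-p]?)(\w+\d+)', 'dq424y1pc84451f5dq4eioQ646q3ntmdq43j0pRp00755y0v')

This matches the literal 'dq', then one or more of a character in [2-4] (lazy); then optionally a non-digit; then a non-whitespace character (captured as 'tag'); then optionally a character in [n-p] (captured as 'key'); then one or more of a word character, then one or more of a digit (captured).
With the lazy modifier that quantifier settles for the fewest repetitions that let the rest of the pattern succeed (the atoms after it are unaffected and can still be greedy).
Scanning left to right: at [0:47] match 'dq424y1pc84451f5dq4eioQ646q3ntmdq43j0pRp00755y0', groups = ('2', '', '4y1pc84451f5dq4eioQ646q3ntmdq43j0pRp00755y0').
`findall` packs the 3 group values into a tuple for every match.

[('2', '', '4y1pc84451f5dq4eioQ646q3ntmdq43j0pRp00755y0')]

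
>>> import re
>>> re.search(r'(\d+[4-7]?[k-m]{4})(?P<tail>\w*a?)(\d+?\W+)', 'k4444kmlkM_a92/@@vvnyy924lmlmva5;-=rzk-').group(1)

The match spans [1:17] → '4444kmlkM_a92/@@'.
Captured: group 1 = '4444kmlk', group 2 = 'M_a9', group 3 = '2/@@'.

'4444kmlk'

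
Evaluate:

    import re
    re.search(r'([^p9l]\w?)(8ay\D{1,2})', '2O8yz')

None

Here no position works, so the call returns None.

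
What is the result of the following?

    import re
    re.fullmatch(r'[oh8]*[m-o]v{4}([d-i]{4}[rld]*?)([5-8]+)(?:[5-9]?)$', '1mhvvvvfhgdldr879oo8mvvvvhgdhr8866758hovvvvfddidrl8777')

None

This matches zero or more of one of [oh8], then a character in [m-o], then exactly 4 of a literal 'v'; then exactly 4 of a character in [d-i], then zero or more of one of [rld] (lazy) (captured); then one or more of a character in [5-8] (captured); then optionally a character in [5-9] (non-capturing group); then anchored at the end.
For `fullmatch`, every character of the input must be accounted for by the pattern.
Here the pattern can't cover the whole string, so the call returns None.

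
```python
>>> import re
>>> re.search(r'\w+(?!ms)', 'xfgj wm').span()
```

A negative assertion filters positions out without eating any characters.
`re.search` tries every starting position until one works.
The match spans [0:4] → 'xfgj'.

(0, 4)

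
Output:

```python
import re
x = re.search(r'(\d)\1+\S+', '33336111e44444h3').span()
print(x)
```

(0, 16)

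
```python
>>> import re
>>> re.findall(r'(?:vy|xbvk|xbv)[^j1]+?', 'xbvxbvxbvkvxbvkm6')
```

Alternation isn't longest-match — the leftmost alternative that fits at this position is chosen.
Walking the string: at [0:4] → 'xbvx'; at [6:11] → 'xbvkv'; at [11:16] → 'xbvkm'.
With no groups in the pattern, `findall` gives back each whole match — 3 here.

['xbvx', 'xbvkv', 'xbvkm']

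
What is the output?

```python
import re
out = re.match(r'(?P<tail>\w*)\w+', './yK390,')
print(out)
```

None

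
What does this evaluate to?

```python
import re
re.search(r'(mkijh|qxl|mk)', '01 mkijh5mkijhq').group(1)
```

The match spans [3:8] → 'mkijh'.
Captured: group 1 = 'mkijh'.

'mkijh'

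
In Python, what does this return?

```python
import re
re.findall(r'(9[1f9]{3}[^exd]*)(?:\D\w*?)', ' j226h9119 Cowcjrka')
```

['9119 Cowcjrk']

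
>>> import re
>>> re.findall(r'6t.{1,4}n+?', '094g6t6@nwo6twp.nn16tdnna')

This matches the literal '6t', then 1 to 4 of any character; then one or more of a literal 'n' (lazy).
Matches: at [4:9] → '6t6@n'; at [11:18] → '6twp.nn'; at [19:24] → '6tdnn'.
Since nothing is captured, `findall` lists the 3 matched substrings directly.

['6t6@n', '6twp.nn', '6tdnn']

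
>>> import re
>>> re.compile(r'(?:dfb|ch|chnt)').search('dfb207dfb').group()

'dfb'

The match spans [0:3] → 'dfb'.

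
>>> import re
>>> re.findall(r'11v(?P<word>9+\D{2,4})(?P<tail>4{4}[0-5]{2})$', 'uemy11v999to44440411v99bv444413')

`findall` packs the 2 group values into a tuple for every match.

[('99bv', '444413')]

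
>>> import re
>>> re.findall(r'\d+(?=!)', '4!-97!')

['4', '97']

The `(?=…)`/`(?<=…)` assertion just peeks at neighbouring text; it doesn't advance the match position.
`findall` yields the raw match text (2 of them) because the pattern has no groups.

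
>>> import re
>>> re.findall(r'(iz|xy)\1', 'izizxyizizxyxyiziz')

['iz', 'iz', 'xy', 'iz']

After group 1 captures some text, `\1` only succeeds where that same text appears again.
Because there's exactly one group, `findall` drops the full match and keeps group 1 from each hit.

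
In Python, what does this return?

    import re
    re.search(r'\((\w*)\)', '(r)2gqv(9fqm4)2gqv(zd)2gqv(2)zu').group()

'(r)'

The match spans [0:3] → '(r)'.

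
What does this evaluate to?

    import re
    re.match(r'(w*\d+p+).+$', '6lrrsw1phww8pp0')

None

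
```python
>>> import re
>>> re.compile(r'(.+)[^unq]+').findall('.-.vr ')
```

['.-.vr']

Pattern: one or more of any character (captured); then one or more of any character except [unq].
`findall` collects group 1 from the one match (1 total).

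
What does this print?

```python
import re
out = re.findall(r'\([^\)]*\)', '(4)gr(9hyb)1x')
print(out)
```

Scanning left to right: at [0:3] → '(4)'; at [5:11] → '(9hyb)'.
`findall` yields the raw match text (2 of them) because the pattern has no groups.

['(4)', '(9hyb)']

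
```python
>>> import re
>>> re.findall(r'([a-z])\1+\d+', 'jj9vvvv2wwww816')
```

A backreference is literal: `\1` must see the identical characters the first group matched.
Scanning left to right: at [0:3] match 'jj9', group 1 = 'j'; at [3:8] match 'vvvv2', group 1 = 'v'; at [8:15] match 'wwww816', group 1 = 'w'.
`findall` collects group 1 from each match (3 total).

['j', 'v', 'w']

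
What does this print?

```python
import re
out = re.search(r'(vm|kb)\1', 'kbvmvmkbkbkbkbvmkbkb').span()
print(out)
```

(2, 6)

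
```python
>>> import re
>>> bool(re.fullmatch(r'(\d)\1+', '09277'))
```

A backreference is literal: `\1` must see the identical characters the first group matched.
`re.fullmatch` requires the pattern to consume the entire string.
Here the string isn't matched end-to-end, so the call returns None, and `bool(None)` is False.

False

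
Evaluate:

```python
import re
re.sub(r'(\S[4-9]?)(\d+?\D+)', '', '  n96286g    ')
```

'  '

The pattern matches a non-whitespace character, then optionally a character in [4-9] (captured); then one or more of a digit (lazy), then one or more of a non-digit (captured).
Each match is replaced by ''.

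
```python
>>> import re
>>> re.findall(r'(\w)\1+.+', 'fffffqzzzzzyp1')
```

['f']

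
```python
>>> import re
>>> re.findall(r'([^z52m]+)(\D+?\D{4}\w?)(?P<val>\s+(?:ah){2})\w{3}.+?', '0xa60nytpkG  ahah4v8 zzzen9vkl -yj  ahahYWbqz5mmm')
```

This matches one or more of any character except [z52m] (captured); then one or more of a non-digit (lazy), then exactly 4 of a non-digit, then optionally a word character (captured); then one or more of whitespace, then the literal 'ah' repeated 2 times (captured as 'val'); then exactly 3 of a word character, then one or more of any character (lazy).
Multiple groups make `findall` return tuples — one 3-tuple for each match.

[('0xa60ny', 'tpkG ', ' ahah'), ('en9vkl', ' -yj ', ' ahah')]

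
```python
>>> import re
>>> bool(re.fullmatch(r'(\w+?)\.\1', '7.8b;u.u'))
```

`fullmatch` succeeds only if the pattern covers the string from start to end.
Here the pattern can't cover the whole string, so the call returns None, and `bool(None)` is False.

False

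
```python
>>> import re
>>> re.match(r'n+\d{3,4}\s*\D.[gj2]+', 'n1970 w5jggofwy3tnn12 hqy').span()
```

Pattern: one or more of the literal 'n', then 3 to 4 of a digit, then zero or more of whitespace; then a non-digit, then any character, then one or more of one of [gj2].
`re.match` won't scan ahead — the pattern has to work from the very first character.
The match spans [0:11] → 'n1970 w5jgg'.

(0, 11)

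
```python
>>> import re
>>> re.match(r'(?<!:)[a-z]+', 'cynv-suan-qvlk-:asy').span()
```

(0, 4)

A negative assertion filters positions out without eating any characters.
`re.match` only tries the pattern at the start of the string.
The match spans [0:4] → 'cynv'.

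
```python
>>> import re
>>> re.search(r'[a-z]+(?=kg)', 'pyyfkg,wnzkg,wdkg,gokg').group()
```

'pyyf'

Because the assertion is zero-width, the text it checks is not consumed and won't appear in the result.
The match spans [0:4] → 'pyyf'.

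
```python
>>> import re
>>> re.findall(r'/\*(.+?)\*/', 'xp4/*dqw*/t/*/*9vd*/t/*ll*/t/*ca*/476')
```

['dqw', '/*9vd', 'll', 'ca']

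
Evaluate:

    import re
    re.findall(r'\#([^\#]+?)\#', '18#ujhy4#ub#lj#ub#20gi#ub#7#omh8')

['ujhy4', 'lj', '20gi', '7']

With a single group, `findall` returns only what that group captured — 4 items.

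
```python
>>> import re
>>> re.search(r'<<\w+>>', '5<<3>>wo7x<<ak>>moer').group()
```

Unlike `match`, `search` isn't anchored — it looks for the pattern anywhere in the string.
The match spans [1:6] → '<<3>>'.

'<<3>>'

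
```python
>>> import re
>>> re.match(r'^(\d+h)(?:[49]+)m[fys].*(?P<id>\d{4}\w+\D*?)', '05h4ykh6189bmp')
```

None

Pattern: anchored at the start of the string; then one or more of a digit, then the literal 'h' (captured); then one or more of one of [49] (non-capturing group); then the literal 'm', then one of [fys], then zero or more of any character; then exactly 4 of a digit, then one or more of a word character, then zero or more of a non-digit (lazy) (captured as 'id').
`re.match` only tries the pattern at the start of the string.
Here the string doesn't start with a match, so the call returns None.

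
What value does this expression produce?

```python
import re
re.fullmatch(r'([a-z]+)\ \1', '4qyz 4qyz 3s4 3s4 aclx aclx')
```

`re.fullmatch` requires the pattern to consume the entire string.
Here the string isn't matched end-to-end, so the call returns None.

None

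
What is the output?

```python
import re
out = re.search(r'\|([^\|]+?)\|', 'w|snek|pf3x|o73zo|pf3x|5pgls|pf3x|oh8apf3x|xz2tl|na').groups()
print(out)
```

('snek',)

`re.search` scans for the first position where the pattern succeeds.
The match spans [1:7] → '|snek|'.
Captured: group 1 = 'snek'.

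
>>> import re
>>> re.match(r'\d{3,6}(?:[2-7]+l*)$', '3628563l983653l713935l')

None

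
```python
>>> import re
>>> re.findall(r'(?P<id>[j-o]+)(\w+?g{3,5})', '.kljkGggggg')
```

This matches one or more of a character in [j-o] (captured as 'id'); then one or more of a word character (lazy), then 3 to 5 of the literal 'g' (captured).
Scanning left to right: at [1:11] match 'kljkGggggg', groups = ('kljk', 'Gggggg').
With 2 capturing groups, `findall` returns a 2-tuple per match.

[('kljk', 'Gggggg')]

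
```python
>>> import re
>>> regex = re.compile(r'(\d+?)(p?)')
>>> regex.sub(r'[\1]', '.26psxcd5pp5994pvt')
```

'.[2][6]sxcd[5]p[5][9][9][4]vt'

This matches one or more of a digit (lazy) (captured); then optionally a literal 'p' (captured).
Matches: at [1:2] → '2'; at [2:4] → '6p'; at [8:10] → '5p'; at [11:12] → '5'; at [12:13] → '9'; ….
`\1` in the replacement pulls in group 1's text for each match.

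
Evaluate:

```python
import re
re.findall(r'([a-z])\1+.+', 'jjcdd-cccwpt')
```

['j']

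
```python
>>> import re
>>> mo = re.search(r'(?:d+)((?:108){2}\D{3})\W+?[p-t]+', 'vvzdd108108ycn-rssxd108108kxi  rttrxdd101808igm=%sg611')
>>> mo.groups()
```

Pattern: one or more of a literal 'd' (non-capturing group); then the literal '108' repeated 2 times, then exactly 3 of a non-digit (captured); then one or more of a non-word character (lazy), then one or more of a character in [p-t].
`search` walks the string left to right and returns the first match it finds.
The match spans [3:18] → 'dd108108ycn-rss'.
Captured: group 1 = '108108ycn'.

('108108ycn',)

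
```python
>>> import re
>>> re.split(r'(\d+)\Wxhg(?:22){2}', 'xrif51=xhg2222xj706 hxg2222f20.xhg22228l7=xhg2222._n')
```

['xrif', '51', 'xj706 hxg2222f', '20', '8l', '7', '._n']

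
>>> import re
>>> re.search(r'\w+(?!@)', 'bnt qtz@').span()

(0, 3)

A negative assertion filters positions out without eating any characters.
`re.search` tries every starting position until one works.
The match spans [0:3] → 'bnt'.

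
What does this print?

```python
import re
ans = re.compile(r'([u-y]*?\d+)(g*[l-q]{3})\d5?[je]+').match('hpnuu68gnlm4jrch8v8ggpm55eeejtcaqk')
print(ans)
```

None

Pattern: zero or more of a character in [u-y] (lazy), then one or more of a digit (captured); then zero or more of the literal 'g', then exactly 3 of a character in [l-q] (captured); then a digit, then optionally a literal '5'; then one or more of one of [je].
`re.match` only tries the pattern at the start of the string.
Here position 0 doesn't satisfy it, so the call returns None.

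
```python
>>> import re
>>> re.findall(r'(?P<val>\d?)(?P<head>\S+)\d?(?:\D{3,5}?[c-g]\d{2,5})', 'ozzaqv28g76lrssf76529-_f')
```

This matches optionally a digit (captured as 'val'); then one or more of a non-whitespace character (captured as 'head'); then optionally a digit; then 3 to 5 of a non-digit (lazy), then a character in [c-g], then 2 to 5 of a digit (non-capturing group).
Walking the string: at [0:21] match 'ozzaqv28g76lrssf76529', groups = ('', 'ozzaqv28g76l').
Multiple groups make `findall` return tuples — one 2-tuple for the one match.

[('', 'ozzaqv28g76l')]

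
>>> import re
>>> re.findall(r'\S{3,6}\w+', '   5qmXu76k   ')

['5qmXu76k']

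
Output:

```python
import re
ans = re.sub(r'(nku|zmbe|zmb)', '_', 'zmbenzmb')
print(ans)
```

`|` is ordered: at each position the engine commits to the first alternative that works.
Matches: at [0:4] → 'zmbe'; at [5:8] → 'zmb'.
`sub` substitutes '_' at each match site.

_n_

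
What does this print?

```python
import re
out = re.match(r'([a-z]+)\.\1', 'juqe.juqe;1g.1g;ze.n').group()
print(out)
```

juqe.juqe

After group 1 captures some text, `\1` only succeeds where that same text appears again.
`match` is anchored at position 0; if the pattern doesn't fit there, it returns None.
The match spans [0:9] → 'juqe.juqe'.
Captured: group 1 = 'juqe'.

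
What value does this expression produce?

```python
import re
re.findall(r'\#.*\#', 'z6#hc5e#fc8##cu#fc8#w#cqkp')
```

['#hc5e#fc8##cu#fc8#w#']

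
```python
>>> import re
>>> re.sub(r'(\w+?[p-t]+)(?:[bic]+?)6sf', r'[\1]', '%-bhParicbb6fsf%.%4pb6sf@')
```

'%-bhParicbb6fsf%.%[4p]@'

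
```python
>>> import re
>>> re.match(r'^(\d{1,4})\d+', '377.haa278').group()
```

This matches anchored at the start of the string; then 1 to 4 of a digit (captured); then one or more of a digit.
`match` is anchored at position 0; if the pattern doesn't fit there, it returns None.
The match spans [0:3] → '377'.
Captured: group 1 = '37'.

'377'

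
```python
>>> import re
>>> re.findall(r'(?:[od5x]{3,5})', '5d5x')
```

Pattern: 3 to 5 of one of [od5x] (non-capturing group).
Walking the string: at [0:4] → '5d5x'.
`findall` yields the raw match text (1 of them) because the pattern has no groups.

['5d5x']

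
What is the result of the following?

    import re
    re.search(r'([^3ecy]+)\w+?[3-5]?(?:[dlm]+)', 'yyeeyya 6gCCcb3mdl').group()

'a 6gCCcb3mdl'

Pattern: one or more of any character except [3ecy] (captured); then one or more of a word character (lazy), then optionally a character in [3-5]; then one or more of one of [dlm] (non-capturing group).
`search` walks the string left to right and returns the first match it finds.
The match spans [6:18] → 'a 6gCCcb3mdl'.
Captured: group 1 = 'a 6gCC'.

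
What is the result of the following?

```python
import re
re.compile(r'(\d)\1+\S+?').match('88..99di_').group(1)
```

'8'

`\1` is not a pattern — it's the concrete string captured by group 1, re-applied verbatim.
`match` is anchored at position 0; if the pattern doesn't fit there, it returns None.
The match spans [0:3] → '88.'.
Captured: group 1 = '8'.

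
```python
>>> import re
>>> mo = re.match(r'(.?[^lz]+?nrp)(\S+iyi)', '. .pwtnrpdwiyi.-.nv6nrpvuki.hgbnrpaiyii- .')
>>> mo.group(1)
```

'. .pwtnrp'

The match spans [0:38] → '. .pwtnrpdwiyi.-.nv6nrpvuki.hgbnrpaiyi'.
Captured: group 1 = '. .pwtnrp', group 2 = 'dwiyi.-.nv6nrpvuki.hgbnrpaiyi'.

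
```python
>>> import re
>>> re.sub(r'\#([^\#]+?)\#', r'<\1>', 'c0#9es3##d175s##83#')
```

Matches: at [2:8] → '#9es3#'; at [8:15] → '#d175s#'; at [15:19] → '#83#'.
Each match is replaced using the text its own group 1 captured.

'c0<9es3><d175s><83>'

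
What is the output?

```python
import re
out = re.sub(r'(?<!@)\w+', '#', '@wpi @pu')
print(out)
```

The negative lookaround is zero-width — it rules out positions where the adjacent text would match, without consuming anything.
`sub` substitutes '#' at each match site.

@w# @p#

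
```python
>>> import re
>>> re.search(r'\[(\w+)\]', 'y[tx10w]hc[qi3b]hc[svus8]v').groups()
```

`re.search` tries every starting position until one works.
The match spans [1:8] → '[tx10w]'.
Captured: group 1 = 'tx10w'.

('tx10w',)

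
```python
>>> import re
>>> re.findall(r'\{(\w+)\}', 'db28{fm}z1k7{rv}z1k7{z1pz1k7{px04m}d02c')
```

['fm', 'rv', 'px04m']

Scanning left to right: at [4:8] match '{fm}', group 1 = 'fm'; at [12:16] match '{rv}', group 1 = 'rv'; at [28:35] match '{px04m}', group 1 = 'px04m'.
With a single group, `findall` returns only what that group captured — 3 items.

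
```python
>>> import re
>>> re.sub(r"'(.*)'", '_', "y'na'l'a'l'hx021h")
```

'y_hx021h'

Matches: at [1:11] → "'na'l'a'l'".
`sub` substitutes '_' at each match site.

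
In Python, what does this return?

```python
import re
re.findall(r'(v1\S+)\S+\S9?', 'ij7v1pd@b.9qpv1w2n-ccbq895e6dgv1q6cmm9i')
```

['v1pd@b.9qpv1w2n-ccbq895e6dgv1q6cmm']

The pattern matches the literal 'v1', then one or more of a non-whitespace character (captured); then one or more of a non-whitespace character, then a non-whitespace character, then optionally a literal '9'.
Scanning left to right: at [3:39] match 'v1pd@b.9qpv1w2n-ccbq895e6dgv1q6cmm9i', group 1 = 'v1pd@b.9qpv1w2n-ccbq895e6dgv1q6cmm'.
With a single group, `findall` returns only what that group captured — 1 item.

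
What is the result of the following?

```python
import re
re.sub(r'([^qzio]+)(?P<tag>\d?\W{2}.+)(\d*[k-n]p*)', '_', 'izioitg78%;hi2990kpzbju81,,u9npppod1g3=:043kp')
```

'izioi_'

The pattern matches one or more of any character except [qzio] (captured); then optionally a digit, then exactly 2 of a non-word character, then one or more of any character (captured as 'tag'); then zero or more of a digit, then a character in [k-n], then zero or more of the literal 'p' (captured).
Each match is replaced by '_'.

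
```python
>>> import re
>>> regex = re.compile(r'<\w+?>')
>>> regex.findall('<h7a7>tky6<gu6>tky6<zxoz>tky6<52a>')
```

Matches: at [0:6] → '<h7a7>'; at [10:15] → '<gu6>'; at [19:25] → '<zxoz>'; at [29:34] → '<52a>'.
No capturing groups, so `findall` returns the 4 full match strings.

['<h7a7>', '<gu6>', '<zxoz>', '<52a>']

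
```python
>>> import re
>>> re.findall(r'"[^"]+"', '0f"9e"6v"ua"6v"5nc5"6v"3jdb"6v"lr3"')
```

['"9e"', '"ua"', '"5nc5"', '"3jdb"', '"lr3"']

Walking the string: at [2:6] → '"9e"'; at [8:12] → '"ua"'; at [14:20] → '"5nc5"'; at [22:28] → '"3jdb"'; at [30:35] → '"lr3"'.
No capturing groups, so `findall` returns the 5 full match strings.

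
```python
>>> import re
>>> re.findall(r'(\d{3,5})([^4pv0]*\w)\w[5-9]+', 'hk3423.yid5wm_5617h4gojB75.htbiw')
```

2 groups means the one result is a tuple of 2 captured strings — 1 here.

[('3423', '.yid5wm_56')]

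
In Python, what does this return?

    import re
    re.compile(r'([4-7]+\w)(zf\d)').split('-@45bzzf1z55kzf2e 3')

This matches one or more of a character in [4-7], then a word character (captured); then the literal 'zf', then a digit (captured).
The group in the pattern means `split` returns the separators' captures alongside the pieces.

['-@45bzzf1z', '55k', 'zf2', 'e 3']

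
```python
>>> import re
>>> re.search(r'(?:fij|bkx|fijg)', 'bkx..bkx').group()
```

The match spans [0:3] → 'bkx'.

'bkx'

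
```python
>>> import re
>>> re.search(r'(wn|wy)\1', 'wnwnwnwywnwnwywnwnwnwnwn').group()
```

`\1` is not a pattern — it's the concrete string captured by group 1, re-applied verbatim.
Unlike `match`, `search` isn't anchored — it looks for the pattern anywhere in the string.
The match spans [0:4] → 'wnwn'.
Captured: group 1 = 'wn'.

'wnwn'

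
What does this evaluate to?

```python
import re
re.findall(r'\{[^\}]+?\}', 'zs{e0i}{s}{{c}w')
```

['{e0i}', '{s}', '{{c}']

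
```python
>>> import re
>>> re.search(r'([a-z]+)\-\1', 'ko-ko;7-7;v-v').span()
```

(0, 5)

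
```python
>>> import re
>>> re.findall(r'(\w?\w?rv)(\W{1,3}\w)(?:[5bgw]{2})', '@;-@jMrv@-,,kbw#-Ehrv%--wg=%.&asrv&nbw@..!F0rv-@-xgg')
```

[('asrv', '&n'), ('F0rv', '-@-x')]

The pattern matches optionally a word character, then optionally a word character, then the literal 'rv' (captured); then 1 to 3 of a non-word character, then a word character (captured); then exactly 2 of one of [5bgw] (non-capturing group).
Matches: at [30:38] match 'asrv&nbw', groups = ('asrv', '&n'); at [42:52] match 'F0rv-@-xgg', groups = ('F0rv', '-@-x').
`findall` packs the 2 group values into a tuple for every match.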